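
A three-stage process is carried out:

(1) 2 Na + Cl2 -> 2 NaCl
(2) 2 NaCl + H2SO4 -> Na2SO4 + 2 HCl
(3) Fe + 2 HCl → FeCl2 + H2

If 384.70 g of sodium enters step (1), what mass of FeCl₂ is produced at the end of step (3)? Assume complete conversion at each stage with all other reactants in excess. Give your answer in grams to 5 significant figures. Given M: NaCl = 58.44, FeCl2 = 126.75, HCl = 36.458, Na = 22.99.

n(Na) = 384.70 / 22.99 = 16.7334 mol.
Reaction (1): Na→NaCl ratio 2:2 ⇒ n(NaCl) = 16.7334 mol.
Reaction (2): NaCl→HCl ratio 2:2 ⇒ n(HCl) = 16.7334 mol.
Reaction (3): HCl→FeCl2 ratio 2:1 ⇒ n(FeCl2) = 8.36668 mol.
Mass of FeCl2 = 8.36668 × 126.75 = 1060.48 g.

1060.5 g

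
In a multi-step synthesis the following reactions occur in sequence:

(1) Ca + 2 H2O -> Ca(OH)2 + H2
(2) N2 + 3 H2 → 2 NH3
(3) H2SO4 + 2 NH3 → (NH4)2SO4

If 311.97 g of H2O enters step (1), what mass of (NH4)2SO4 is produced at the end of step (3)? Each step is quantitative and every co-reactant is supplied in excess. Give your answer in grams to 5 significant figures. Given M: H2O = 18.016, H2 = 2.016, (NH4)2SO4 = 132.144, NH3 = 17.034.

n(H2O) = 311.97 / 18.016 = 17.3163 mol.
Reaction (1): H2O→H2 ratio 2:1 ⇒ n(H2) = 8.65814 mol.
Reaction (2): H2→NH3 ratio 3:2 ⇒ n(NH3) = 5.77209 mol.
Reaction (3): NH3→(NH4)2SO4 ratio 2:1 ⇒ n((NH4)2SO4) = 2.88605 mol.
Mass of (NH4)2SO4 = 2.88605 × 132.144 = 381.374 g.

381.37 g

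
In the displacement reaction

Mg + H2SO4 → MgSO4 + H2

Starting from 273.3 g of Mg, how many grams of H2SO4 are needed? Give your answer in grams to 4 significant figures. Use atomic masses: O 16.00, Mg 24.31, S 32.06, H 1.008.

M(Mg) = 24.31 g/mol.
M(H2SO4) = 2(1.008) + 32.06 + 4(16.00) = 98.076 g/mol.
n(Mg) = 273.30 g / 24.31 g/mol = 11.242 mol.
From the equation the Mg:H2SO4 mole ratio is 1:1, so n(H2SO4) = 11.242 × 1/1 = 11.242 mol.
Mass of H2SO4 = 11.242 mol × 98.076 g/mol = 1102.6 g.

1103 g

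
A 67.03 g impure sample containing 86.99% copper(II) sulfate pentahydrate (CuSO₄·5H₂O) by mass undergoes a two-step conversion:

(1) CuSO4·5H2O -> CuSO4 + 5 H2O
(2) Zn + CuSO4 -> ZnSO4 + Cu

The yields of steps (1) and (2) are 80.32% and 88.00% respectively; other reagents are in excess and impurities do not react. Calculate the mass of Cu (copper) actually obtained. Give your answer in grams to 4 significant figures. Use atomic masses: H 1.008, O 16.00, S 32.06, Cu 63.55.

Pure CuSO4·5H2O = 67.03 × 0.8699 = 58.309 g.
M(CuSO4·5H2O) = 63.55 + 32.06 + 9(16.00) + 10(1.008) = 249.69 g/mol.
M(Cu) = 63.55 g/mol.
n(CuSO4·5H2O) = 58.309 / 249.69 = 0.23353 mol.
Step 1 (CuSO4·5H2O:CuSO4 = 1:1): theoretical n(CuSO4) = 0.23353 mol; at 80.32% yield, n(CuSO4) = 0.18757 mol.
Step 2 (CuSO4:Cu = 1:1): theoretical n(Cu) = 0.18757 mol, so theoretical mass = 0.18757 × 63.55 = 11.920 g.
At 88.00% yield, actual mass of Cu = 11.920 × 0.8800 = 10.490 g.

10.49 g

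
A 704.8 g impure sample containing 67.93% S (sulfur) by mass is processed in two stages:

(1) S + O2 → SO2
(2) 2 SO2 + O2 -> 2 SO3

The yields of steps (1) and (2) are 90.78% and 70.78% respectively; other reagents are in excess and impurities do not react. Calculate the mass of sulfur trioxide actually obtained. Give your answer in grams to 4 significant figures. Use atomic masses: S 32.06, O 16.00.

Pure S = 704.8 × 0.6793 = 478.77 g.
M(S) = 32.06 g/mol.
M(SO3) = 32.06 + 3(16.00) = 80.06 g/mol.
n(S) = 478.77 / 32.06 = 14.934 mol.
Step 1 (S:SO2 = 1:1): theoretical n(SO2) = 14.934 mol; at 90.78% yield, n(SO2) = 13.557 mol.
Step 2 (SO2:SO3 = 2:2): theoretical n(SO3) = 13.557 mol, so theoretical mass = 13.557 × 80.06 = 1085.3 g.
At 70.78% yield, actual mass of SO3 = 1085.3 × 0.7078 = 768.21 g.

768.2 g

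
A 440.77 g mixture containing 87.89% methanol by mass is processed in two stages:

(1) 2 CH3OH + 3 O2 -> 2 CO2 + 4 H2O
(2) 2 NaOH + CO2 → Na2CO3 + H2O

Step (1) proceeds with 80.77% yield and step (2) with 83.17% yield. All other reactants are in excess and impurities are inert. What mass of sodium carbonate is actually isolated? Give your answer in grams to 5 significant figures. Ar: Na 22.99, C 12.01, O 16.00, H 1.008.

860.82 g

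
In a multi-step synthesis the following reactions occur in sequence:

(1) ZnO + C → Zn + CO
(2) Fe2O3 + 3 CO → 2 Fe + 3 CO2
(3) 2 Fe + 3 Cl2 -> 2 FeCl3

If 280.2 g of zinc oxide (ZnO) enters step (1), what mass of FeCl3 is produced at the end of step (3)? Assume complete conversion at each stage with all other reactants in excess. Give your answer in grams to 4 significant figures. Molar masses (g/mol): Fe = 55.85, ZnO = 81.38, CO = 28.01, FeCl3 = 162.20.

n(ZnO) = 280.2 / 81.38 = 3.4431 mol.
Reaction (1): ZnO→CO ratio 1:1 ⇒ n(CO) = 3.4431 mol.
Reaction (2): CO→Fe ratio 3:2 ⇒ n(Fe) = 2.2954 mol.
Reaction (3): Fe→FeCl3 ratio 2:2 ⇒ n(FeCl3) = 2.2954 mol.
Mass of FeCl3 = 2.2954 × 162.20 = 372.31 g.

372.3 g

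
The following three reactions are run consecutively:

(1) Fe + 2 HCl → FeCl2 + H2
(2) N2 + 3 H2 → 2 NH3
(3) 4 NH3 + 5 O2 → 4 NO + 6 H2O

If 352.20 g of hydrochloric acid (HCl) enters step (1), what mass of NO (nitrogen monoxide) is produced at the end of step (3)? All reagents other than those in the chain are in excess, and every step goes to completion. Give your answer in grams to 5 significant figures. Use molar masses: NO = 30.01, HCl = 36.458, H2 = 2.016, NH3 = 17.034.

n(HCl) = 352.20 / 36.458 = 9.66043 mol.
Reaction (1): HCl→H2 ratio 2:1 ⇒ n(H2) = 4.83022 mol.
Reaction (2): H2→NH3 ratio 3:2 ⇒ n(NH3) = 3.22014 mol.
Reaction (3): NH3→NO ratio 4:4 ⇒ n(NO) = 3.22014 mol.
Mass of NO = 3.22014 × 30.01 = 96.6365 g.

96.637 g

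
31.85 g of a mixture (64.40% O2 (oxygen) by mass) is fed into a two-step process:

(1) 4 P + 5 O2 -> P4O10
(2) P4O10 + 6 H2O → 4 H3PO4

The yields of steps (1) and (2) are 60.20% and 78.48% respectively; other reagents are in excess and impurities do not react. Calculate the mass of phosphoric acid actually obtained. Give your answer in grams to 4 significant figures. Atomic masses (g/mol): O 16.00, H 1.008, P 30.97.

Pure O2 = 31.85 × 0.6440 = 20.511 g.
M(O2) = 2(16.00) = 32.00 g/mol.
M(H3PO4) = 3(1.008) + 30.97 + 4(16.00) = 97.994 g/mol.
n(O2) = 20.511 / 32.00 = 0.64098 mol.
Step 1 (O2:P4O10 = 5:1): theoretical n(P4O10) = 0.12820 mol; at 60.20% yield, n(P4O10) = 0.077174 mol.
Step 2 (P4O10:H3PO4 = 1:4): theoretical n(H3PO4) = 0.30870 mol, so theoretical mass = 0.30870 × 97.994 = 30.250 g.
At 78.48% yield, actual mass of H3PO4 = 30.250 × 0.7848 = 23.741 g.

23.74 g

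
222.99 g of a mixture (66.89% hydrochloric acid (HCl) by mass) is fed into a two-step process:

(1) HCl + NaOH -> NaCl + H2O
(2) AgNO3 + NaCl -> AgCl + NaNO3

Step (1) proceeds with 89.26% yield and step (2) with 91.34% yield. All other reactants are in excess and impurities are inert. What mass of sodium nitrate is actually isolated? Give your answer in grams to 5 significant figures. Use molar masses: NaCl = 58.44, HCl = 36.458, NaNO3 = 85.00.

283.52 g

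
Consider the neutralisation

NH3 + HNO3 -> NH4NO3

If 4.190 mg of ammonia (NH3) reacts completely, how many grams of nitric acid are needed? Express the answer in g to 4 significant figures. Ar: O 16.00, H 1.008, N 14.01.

M(NH3) = 14.01 + 3(1.008) = 17.034 g/mol.
M(HNO3) = 1.008 + 14.01 + 3(16.00) = 63.018 g/mol.
Convert: 4.190 mg = 0.0041900 g.
n(NH3) = 0.0041900 g / 17.034 g/mol = 0.00024598 mol.
From the equation the NH3:HNO3 mole ratio is 1:1, so n(HNO3) = 0.00024598 × 1/1 = 0.00024598 mol.
Mass of HNO3 = 0.00024598 mol × 63.018 g/mol = 0.015501 g.

0.01550 g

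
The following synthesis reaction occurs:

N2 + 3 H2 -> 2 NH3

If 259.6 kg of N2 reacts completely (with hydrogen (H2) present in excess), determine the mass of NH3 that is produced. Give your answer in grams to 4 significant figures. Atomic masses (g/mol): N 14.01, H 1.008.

M(N2) = 2(14.01) = 28.02 g/mol.
M(NH3) = 14.01 + 3(1.008) = 17.034 g/mol.
Convert: 259.6 kg = 259600 g.
n(N2) = 259600 g / 28.02 g/mol = 9264.8 mol.
From the equation the N2:NH3 mole ratio is 1:2, so n(NH3) = 9264.8 × 2/1 = 18530 mol.
Mass of NH3 = 18530 mol × 17.034 g/mol = 315630 g.

315600 g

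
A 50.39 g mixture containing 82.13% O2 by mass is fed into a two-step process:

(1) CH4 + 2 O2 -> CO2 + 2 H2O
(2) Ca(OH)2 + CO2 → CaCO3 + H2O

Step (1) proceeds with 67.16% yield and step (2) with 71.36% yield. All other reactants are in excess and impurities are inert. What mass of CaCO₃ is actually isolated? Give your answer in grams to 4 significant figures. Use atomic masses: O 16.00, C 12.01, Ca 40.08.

Pure O2 = 50.39 × 0.8213 = 41.385 g.
M(O2) = 2(16.00) = 32.00 g/mol.
M(CaCO3) = 40.08 + 12.01 + 3(16.00) = 100.09 g/mol.
n(O2) = 41.385 / 32.00 = 1.2933 mol.
Step 1 (O2:CO2 = 2:1): theoretical n(CO2) = 0.64665 mol; at 67.16% yield, n(CO2) = 0.43429 mol.
Step 2 (CO2:CaCO3 = 1:1): theoretical n(CaCO3) = 0.43429 mol, so theoretical mass = 0.43429 × 100.09 = 43.468 g.
At 71.36% yield, actual mass of CaCO3 = 43.468 × 0.7136 = 31.019 g.

31.02 g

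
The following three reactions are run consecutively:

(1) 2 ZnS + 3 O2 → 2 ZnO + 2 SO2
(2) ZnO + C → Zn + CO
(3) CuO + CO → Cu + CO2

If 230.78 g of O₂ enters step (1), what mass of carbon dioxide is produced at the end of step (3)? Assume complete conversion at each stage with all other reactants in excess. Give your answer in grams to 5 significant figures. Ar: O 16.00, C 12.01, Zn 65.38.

211.60 g

M(O2) = 2(16.00) = 32.00 g/mol.
M(CO2) = 12.01 + 2(16.00) = 44.01 g/mol.
n(O2) = 230.78 / 32.00 = 7.21188 mol.
Reaction (1): O2→ZnO ratio 3:2 ⇒ n(ZnO) = 4.80792 mol.
Reaction (2): ZnO→CO ratio 1:1 ⇒ n(CO) = 4.80792 mol.
Reaction (3): CO→CO2 ratio 1:1 ⇒ n(CO2) = 4.80792 mol.
Mass of CO2 = 4.80792 × 44.01 = 211.596 g.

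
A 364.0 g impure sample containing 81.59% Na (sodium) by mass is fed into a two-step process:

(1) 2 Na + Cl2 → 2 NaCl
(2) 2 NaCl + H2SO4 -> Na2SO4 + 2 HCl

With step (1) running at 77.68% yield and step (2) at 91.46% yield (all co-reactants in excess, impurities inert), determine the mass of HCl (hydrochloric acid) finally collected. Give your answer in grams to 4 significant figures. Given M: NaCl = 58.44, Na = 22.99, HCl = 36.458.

334.6 g

Pure Na = 364.0 × 0.8159 = 296.99 g.
n(Na) = 296.99 / 22.99 = 12.918 mol.
Step 1 (Na:NaCl = 2:2): theoretical n(NaCl) = 12.918 mol; at 77.68% yield, n(NaCl) = 10.035 mol.
Step 2 (NaCl:HCl = 2:2): theoretical n(HCl) = 10.035 mol, so theoretical mass = 10.035 × 36.458 = 365.85 g.
At 91.46% yield, actual mass of HCl = 365.85 × 0.9146 = 334.61 g.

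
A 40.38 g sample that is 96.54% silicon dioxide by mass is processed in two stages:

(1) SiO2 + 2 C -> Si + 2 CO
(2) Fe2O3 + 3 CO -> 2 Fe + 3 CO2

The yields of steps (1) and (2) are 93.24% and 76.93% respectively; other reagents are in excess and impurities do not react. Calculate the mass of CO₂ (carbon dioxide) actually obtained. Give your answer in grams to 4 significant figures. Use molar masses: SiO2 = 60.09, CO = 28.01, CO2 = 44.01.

Pure SiO2 = 40.38 × 0.9654 = 38.983 g.
n(SiO2) = 38.983 / 60.09 = 0.64874 mol.
Step 1 (SiO2:CO = 1:2): theoretical n(CO) = 1.2975 mol; at 93.24% yield, n(CO) = 1.2098 mol.
Step 2 (CO:CO2 = 3:3): theoretical n(CO2) = 1.2098 mol, so theoretical mass = 1.2098 × 44.01 = 53.242 g.
At 76.93% yield, actual mass of CO2 = 53.242 × 0.7693 = 40.959 g.

40.96 g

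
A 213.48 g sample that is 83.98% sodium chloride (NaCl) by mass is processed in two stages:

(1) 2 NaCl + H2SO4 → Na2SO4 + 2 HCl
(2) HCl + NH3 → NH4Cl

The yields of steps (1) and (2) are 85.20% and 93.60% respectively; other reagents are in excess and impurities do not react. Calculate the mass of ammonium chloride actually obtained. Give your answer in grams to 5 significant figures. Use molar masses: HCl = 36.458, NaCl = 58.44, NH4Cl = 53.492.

130.87 g

Pure NaCl = 213.48 × 0.8398 = 179.281 g.
n(NaCl) = 179.281 / 58.44 = 3.06777 mol.
Step 1 (NaCl:HCl = 2:2): theoretical n(HCl) = 3.06777 mol; at 85.20% yield, n(HCl) = 2.61374 mol.
Step 2 (HCl:NH4Cl = 1:1): theoretical n(NH4Cl) = 2.61374 mol, so theoretical mass = 2.61374 × 53.492 = 139.814 g.
At 93.60% yield, actual mass of NH4Cl = 139.814 × 0.9360 = 130.866 g.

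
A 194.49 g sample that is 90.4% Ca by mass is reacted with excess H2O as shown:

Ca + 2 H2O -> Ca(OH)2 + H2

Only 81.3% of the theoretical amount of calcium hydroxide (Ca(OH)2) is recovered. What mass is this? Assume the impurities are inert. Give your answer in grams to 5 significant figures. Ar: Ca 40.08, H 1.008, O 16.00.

Pure Ca available = 194.49 g × 0.904 = 175.819 g.
M(Ca) = 40.08 g/mol.
M(Ca(OH)2) = 40.08 + 2(16.00) + 2(1.008) = 74.096 g/mol.
n(Ca) = 175.819 g / 40.08 g/mol = 4.38670 mol.
From the equation the Ca:Ca(OH)2 mole ratio is 1:1, so n(Ca(OH)2) = 4.38670 × 1/1 = 4.38670 mol.
Mass of Ca(OH)2 = 4.38670 mol × 74.096 g/mol = 325.037 g.
Actual mass collected = 325.037 g × 0.813 = 264.255 g.

264.26 g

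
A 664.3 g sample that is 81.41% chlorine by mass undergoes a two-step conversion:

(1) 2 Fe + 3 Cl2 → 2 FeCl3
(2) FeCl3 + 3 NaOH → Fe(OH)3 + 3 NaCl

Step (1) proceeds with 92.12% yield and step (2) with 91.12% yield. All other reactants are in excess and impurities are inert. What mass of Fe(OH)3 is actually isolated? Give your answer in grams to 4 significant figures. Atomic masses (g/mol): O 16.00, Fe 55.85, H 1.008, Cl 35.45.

Pure Cl2 = 664.3 × 0.8141 = 540.81 g.
M(Cl2) = 2(35.45) = 70.90 g/mol.
M(Fe(OH)3) = 55.85 + 3(16.00) + 3(1.008) = 106.874 g/mol.
n(Cl2) = 540.81 / 70.90 = 7.6277 mol.
Step 1 (Cl2:FeCl3 = 3:2): theoretical n(FeCl3) = 5.0852 mol; at 92.12% yield, n(FeCl3) = 4.6844 mol.
Step 2 (FeCl3:Fe(OH)3 = 1:1): theoretical n(Fe(OH)3) = 4.6844 mol, so theoretical mass = 4.6844 × 106.874 = 500.65 g.
At 91.12% yield, actual mass of Fe(OH)3 = 500.65 × 0.9112 = 456.19 g.

456.2 g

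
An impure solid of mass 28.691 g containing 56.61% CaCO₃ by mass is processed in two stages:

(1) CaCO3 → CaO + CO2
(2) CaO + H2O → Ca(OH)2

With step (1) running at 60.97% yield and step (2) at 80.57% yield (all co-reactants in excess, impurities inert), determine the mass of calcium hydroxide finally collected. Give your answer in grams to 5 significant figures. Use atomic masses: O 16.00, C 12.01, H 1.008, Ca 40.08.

Pure CaCO3 = 28.691 × 0.5661 = 16.2420 g.
M(CaCO3) = 40.08 + 12.01 + 3(16.00) = 100.09 g/mol.
M(Ca(OH)2) = 40.08 + 2(16.00) + 2(1.008) = 74.096 g/mol.
n(CaCO3) = 16.2420 / 100.09 = 0.162274 mol.
Step 1 (CaCO3:CaO = 1:1): theoretical n(CaO) = 0.162274 mol; at 60.97% yield, n(CaO) = 0.0989383 mol.
Step 2 (CaO:Ca(OH)2 = 1:1): theoretical n(Ca(OH)2) = 0.0989383 mol, so theoretical mass = 0.0989383 × 74.096 = 7.33093 g.
At 80.57% yield, actual mass of Ca(OH)2 = 7.33093 × 0.8057 = 5.90653 g.

5.9065 g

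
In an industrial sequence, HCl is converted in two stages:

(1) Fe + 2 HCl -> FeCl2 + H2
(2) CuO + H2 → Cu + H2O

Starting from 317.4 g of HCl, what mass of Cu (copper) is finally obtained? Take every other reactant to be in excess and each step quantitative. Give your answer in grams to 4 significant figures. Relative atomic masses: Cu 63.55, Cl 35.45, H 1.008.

M(HCl) = 1.008 + 35.45 = 36.458 g/mol.
M(Cu) = 63.55 g/mol.
n(HCl) = 317.40 / 36.458 = 8.7059 mol.
Step 1 gives a 2:1 ratio of HCl to H2, so n(H2) = 4.3530 mol.
In step 2 the H2:Cu ratio is 1:1, so n(Cu) = 4.3530 mol.
Mass of Cu = 4.3530 × 63.55 = 276.63 g.

276.6 g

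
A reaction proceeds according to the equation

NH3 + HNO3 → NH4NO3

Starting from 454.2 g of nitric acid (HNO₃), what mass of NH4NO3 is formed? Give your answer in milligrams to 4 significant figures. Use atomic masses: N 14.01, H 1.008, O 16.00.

577000 mg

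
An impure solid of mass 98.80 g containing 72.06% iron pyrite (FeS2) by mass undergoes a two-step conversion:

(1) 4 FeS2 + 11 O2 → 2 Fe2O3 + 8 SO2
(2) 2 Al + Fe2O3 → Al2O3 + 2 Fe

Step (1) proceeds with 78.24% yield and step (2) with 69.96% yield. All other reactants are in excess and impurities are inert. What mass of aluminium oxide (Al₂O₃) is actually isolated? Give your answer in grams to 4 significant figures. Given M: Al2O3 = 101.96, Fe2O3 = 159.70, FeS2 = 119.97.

16.56 g

Pure FeS2 = 98.80 × 0.7206 = 71.195 g.
n(FeS2) = 71.195 / 119.97 = 0.59344 mol.
Step 1 (FeS2:Fe2O3 = 4:2): theoretical n(Fe2O3) = 0.29672 mol; at 78.24% yield, n(Fe2O3) = 0.23215 mol.
Step 2 (Fe2O3:Al2O3 = 1:1): theoretical n(Al2O3) = 0.23215 mol, so theoretical mass = 0.23215 × 101.96 = 23.670 g.
At 69.96% yield, actual mass of Al2O3 = 23.670 × 0.6996 = 16.560 g.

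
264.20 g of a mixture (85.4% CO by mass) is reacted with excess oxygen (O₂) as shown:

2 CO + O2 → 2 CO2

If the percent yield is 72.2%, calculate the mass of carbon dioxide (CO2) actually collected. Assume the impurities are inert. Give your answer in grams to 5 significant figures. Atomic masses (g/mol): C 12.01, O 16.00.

255.96 g

Pure CO available = 264.20 g × 0.854 = 225.627 g.
M(CO) = 12.01 + 16.00 = 28.01 g/mol.
M(CO2) = 12.01 + 2(16.00) = 44.01 g/mol.
n(CO) = 225.627 g / 28.01 g/mol = 8.05522 mol.
From the equation the CO:CO2 mole ratio is 2:2, so n(CO2) = 8.05522 × 2/2 = 8.05522 mol.
Mass of CO2 = 8.05522 mol × 44.01 g/mol = 354.510 g.
Actual mass collected = 354.510 g × 0.722 = 255.956 g.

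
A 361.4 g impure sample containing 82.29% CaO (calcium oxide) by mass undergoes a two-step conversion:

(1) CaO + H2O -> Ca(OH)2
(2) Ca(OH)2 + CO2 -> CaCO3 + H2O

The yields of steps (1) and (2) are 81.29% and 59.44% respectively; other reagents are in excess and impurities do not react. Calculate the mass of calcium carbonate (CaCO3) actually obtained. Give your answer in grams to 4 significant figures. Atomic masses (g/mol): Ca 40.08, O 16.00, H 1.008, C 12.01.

Pure CaO = 361.4 × 0.8229 = 297.40 g.
M(CaO) = 40.08 + 16.00 = 56.08 g/mol.
M(CaCO3) = 40.08 + 12.01 + 3(16.00) = 100.09 g/mol.
n(CaO) = 297.40 / 56.08 = 5.3031 mol.
Step 1 (CaO:Ca(OH)2 = 1:1): theoretical n(Ca(OH)2) = 5.3031 mol; at 81.29% yield, n(Ca(OH)2) = 4.3109 mol.
Step 2 (Ca(OH)2:CaCO3 = 1:1): theoretical n(CaCO3) = 4.3109 mol, so theoretical mass = 4.3109 × 100.09 = 431.47 g.
At 59.44% yield, actual mass of CaCO3 = 431.47 × 0.5944 = 256.47 g.

256.5 g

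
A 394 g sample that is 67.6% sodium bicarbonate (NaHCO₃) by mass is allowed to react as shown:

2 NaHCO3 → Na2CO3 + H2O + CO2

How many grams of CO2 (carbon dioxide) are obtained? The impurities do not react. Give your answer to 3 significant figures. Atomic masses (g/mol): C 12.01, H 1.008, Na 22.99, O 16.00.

Mass of pure NaHCO3 = 394 g × 0.676 = 266.3 g.
M(NaHCO3) = 22.99 + 1.008 + 12.01 + 3(16.00) = 84.008 g/mol.
M(CO2) = 12.01 + 2(16.00) = 44.01 g/mol.
n(NaHCO3) = 266.3 g / 84.008 g/mol = 3.170 mol.
From the equation the NaHCO3:CO2 mole ratio is 2:1, so n(CO2) = 3.170 × 1/2 = 1.585 mol.
Mass of CO2 = 1.585 mol × 44.01 g/mol = 69.77 g.

69.8 g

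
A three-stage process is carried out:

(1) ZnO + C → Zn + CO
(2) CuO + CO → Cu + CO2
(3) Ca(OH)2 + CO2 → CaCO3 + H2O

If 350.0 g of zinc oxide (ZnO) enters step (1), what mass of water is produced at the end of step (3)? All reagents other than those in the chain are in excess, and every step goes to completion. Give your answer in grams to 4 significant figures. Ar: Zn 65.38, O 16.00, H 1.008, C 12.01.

77.48 g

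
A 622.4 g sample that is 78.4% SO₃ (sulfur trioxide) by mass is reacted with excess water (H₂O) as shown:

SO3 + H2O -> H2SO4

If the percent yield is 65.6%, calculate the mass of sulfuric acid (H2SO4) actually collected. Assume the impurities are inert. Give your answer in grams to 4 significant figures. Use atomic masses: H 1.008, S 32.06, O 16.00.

Pure SO3 available = 622.4 g × 0.784 = 487.96 g.
M(SO3) = 32.06 + 3(16.00) = 80.06 g/mol.
M(H2SO4) = 2(1.008) + 32.06 + 4(16.00) = 98.076 g/mol.
n(SO3) = 487.96 g / 80.06 g/mol = 6.0949 mol.
From the equation the SO3:H2SO4 mole ratio is 1:1, so n(H2SO4) = 6.0949 × 1/1 = 6.0949 mol.
Mass of H2SO4 = 6.0949 mol × 98.076 g/mol = 597.77 g.
Actual mass collected = 597.77 g × 0.656 = 392.14 g.

392.1 g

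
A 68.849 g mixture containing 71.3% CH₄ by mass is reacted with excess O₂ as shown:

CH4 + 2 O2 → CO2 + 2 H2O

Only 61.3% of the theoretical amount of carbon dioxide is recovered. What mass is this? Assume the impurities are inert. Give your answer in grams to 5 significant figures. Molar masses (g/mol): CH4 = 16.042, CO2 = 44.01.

Pure CH4 available = 68.849 g × 0.713 = 49.0893 g.
n(CH4) = 49.0893 g / 16.042 g/mol = 3.06005 mol.
From the equation the CH4:CO2 mole ratio is 1:1, so n(CO2) = 3.06005 × 1/1 = 3.06005 mol.
Mass of CO2 = 3.06005 mol × 44.01 g/mol = 134.673 g.
Actual mass collected = 134.673 g × 0.613 = 82.5545 g.

82.554 g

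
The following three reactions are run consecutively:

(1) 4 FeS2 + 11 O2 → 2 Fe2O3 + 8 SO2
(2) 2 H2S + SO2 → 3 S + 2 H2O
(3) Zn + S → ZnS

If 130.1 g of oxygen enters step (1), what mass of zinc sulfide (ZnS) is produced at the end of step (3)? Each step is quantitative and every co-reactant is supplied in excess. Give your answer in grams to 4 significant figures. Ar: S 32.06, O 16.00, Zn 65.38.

864.3 g

M(O2) = 2(16.00) = 32.00 g/mol.
M(ZnS) = 65.38 + 32.06 = 97.44 g/mol.
n(O2) = 130.1 / 32.00 = 4.0656 mol.
Reaction (1): O2→SO2 ratio 11:8 ⇒ n(SO2) = 2.9568 mol.
Reaction (2): SO2→S ratio 1:3 ⇒ n(S) = 8.8705 mol.
Reaction (3): S→ZnS ratio 1:1 ⇒ n(ZnS) = 8.8705 mol.
Mass of ZnS = 8.8705 × 97.44 = 864.34 g.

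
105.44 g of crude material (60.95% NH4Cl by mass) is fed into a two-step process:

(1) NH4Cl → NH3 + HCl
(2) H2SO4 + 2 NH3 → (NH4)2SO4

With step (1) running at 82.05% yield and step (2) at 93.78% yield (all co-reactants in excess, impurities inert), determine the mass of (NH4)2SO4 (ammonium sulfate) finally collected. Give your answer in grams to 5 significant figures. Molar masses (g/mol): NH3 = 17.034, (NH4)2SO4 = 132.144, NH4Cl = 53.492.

Pure NH4Cl = 105.44 × 0.6095 = 64.2657 g.
n(NH4Cl) = 64.2657 / 53.492 = 1.20141 mol.
Step 1 (NH4Cl:NH3 = 1:1): theoretical n(NH3) = 1.20141 mol; at 82.05% yield, n(NH3) = 0.985755 mol.
Step 2 (NH3:(NH4)2SO4 = 2:1): theoretical n((NH4)2SO4) = 0.492877 mol, so theoretical mass = 0.492877 × 132.144 = 65.1308 g.
At 93.78% yield, actual mass of (NH4)2SO4 = 65.1308 × 0.9378 = 61.0796 g.

61.080 g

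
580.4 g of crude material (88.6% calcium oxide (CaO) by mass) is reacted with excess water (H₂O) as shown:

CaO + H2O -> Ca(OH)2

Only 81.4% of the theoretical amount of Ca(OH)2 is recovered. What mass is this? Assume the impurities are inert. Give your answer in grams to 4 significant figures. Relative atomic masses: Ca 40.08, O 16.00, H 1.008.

553.1 g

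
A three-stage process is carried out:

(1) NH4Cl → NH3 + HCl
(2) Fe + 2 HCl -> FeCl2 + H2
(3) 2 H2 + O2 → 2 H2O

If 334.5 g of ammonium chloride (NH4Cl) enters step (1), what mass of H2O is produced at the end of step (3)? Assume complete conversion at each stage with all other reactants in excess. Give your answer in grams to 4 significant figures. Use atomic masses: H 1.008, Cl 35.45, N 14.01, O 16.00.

56.33 g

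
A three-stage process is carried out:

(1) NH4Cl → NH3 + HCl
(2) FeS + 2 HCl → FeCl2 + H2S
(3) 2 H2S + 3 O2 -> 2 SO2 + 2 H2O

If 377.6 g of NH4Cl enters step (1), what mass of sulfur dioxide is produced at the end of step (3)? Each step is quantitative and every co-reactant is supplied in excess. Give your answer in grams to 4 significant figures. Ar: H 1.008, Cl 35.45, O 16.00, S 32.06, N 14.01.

226.1 g

M(NH4Cl) = 14.01 + 4(1.008) + 35.45 = 53.492 g/mol.
M(SO2) = 32.06 + 2(16.00) = 64.06 g/mol.
n(NH4Cl) = 377.6 / 53.492 = 7.0590 mol.
Reaction (1): NH4Cl→HCl ratio 1:1 ⇒ n(HCl) = 7.0590 mol.
Reaction (2): HCl→H2S ratio 2:1 ⇒ n(H2S) = 3.5295 mol.
Reaction (3): H2S→SO2 ratio 2:2 ⇒ n(SO2) = 3.5295 mol.
Mass of SO2 = 3.5295 × 64.06 = 226.10 g.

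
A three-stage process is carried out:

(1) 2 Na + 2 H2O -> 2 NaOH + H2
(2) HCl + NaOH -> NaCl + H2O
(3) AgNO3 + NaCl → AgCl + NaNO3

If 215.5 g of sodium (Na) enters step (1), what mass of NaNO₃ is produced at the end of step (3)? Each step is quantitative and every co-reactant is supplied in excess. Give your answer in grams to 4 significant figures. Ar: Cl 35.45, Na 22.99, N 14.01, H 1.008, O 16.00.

M(Na) = 22.99 g/mol.
M(NaNO3) = 22.99 + 14.01 + 3(16.00) = 85.00 g/mol.
n(Na) = 215.5 / 22.99 = 9.3736 mol.
Reaction (1): Na→NaOH ratio 2:2 ⇒ n(NaOH) = 9.3736 mol.
Reaction (2): NaOH→NaCl ratio 1:1 ⇒ n(NaCl) = 9.3736 mol.
Reaction (3): NaCl→NaNO3 ratio 1:1 ⇒ n(NaNO3) = 9.3736 mol.
Mass of NaNO3 = 9.3736 × 85.00 = 796.76 g.

796.8 g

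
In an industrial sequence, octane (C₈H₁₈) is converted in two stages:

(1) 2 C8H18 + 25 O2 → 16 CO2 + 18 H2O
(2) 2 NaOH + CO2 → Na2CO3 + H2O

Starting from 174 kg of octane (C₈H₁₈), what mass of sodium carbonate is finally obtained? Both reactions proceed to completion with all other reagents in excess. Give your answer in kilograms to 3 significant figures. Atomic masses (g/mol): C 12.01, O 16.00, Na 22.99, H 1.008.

M(C8H18) = 8(12.01) + 18(1.008) = 114.224 g/mol.
M(Na2CO3) = 2(22.99) + 12.01 + 3(16.00) = 105.99 g/mol.
174 kg = 174000 g.
n(C8H18) = 174000 / 114.224 = 1523 mol.
Step 1 gives a 2:16 ratio of C8H18 to CO2, so n(CO2) = 12190 mol.
In step 2 the CO2:Na2CO3 ratio is 1:1, so n(Na2CO3) = 12190 mol.
Mass of Na2CO3 = 12190 × 105.99 = 1.292 × 10^6 g = 1290 kg.

1290 kg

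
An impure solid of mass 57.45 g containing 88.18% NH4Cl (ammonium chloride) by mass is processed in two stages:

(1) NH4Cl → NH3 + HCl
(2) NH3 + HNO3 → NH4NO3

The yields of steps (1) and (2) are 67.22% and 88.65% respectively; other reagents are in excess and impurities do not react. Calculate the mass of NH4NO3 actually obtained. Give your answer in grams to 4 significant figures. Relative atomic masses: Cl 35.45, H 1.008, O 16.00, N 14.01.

45.18 g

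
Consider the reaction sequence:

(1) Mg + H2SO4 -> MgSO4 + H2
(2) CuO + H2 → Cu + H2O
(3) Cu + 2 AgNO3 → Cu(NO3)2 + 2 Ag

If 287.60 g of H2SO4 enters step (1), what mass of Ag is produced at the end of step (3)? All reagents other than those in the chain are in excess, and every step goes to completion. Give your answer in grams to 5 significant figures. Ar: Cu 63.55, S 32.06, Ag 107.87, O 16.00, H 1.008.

632.64 g

M(H2SO4) = 2(1.008) + 32.06 + 4(16.00) = 98.076 g/mol.
M(Ag) = 107.87 g/mol.
n(H2SO4) = 287.60 / 98.076 = 2.93242 mol.
Reaction (1): H2SO4→H2 ratio 1:1 ⇒ n(H2) = 2.93242 mol.
Reaction (2): H2→Cu ratio 1:1 ⇒ n(Cu) = 2.93242 mol.
Reaction (3): Cu→Ag ratio 1:2 ⇒ n(Ag) = 5.86484 mol.
Mass of Ag = 5.86484 × 107.87 = 632.640 g.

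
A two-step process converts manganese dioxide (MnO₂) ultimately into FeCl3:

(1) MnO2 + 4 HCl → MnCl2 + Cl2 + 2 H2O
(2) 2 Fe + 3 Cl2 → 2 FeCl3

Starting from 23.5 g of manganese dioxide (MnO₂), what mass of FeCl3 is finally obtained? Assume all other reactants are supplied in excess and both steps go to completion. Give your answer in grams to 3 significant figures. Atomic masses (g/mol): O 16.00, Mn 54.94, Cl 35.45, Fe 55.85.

M(MnO2) = 54.94 + 2(16.00) = 86.94 g/mol.
M(FeCl3) = 55.85 + 3(35.45) = 162.20 g/mol.
n(MnO2) = 23.50 / 86.94 = 0.2703 mol.
Step 1 gives a 1:1 ratio of MnO2 to Cl2, so n(Cl2) = 0.2703 mol.
In step 2 the Cl2:FeCl3 ratio is 3:2, so n(FeCl3) = 0.1802 mol.
Mass of FeCl3 = 0.1802 × 162.20 = 29.23 g.

29.2 g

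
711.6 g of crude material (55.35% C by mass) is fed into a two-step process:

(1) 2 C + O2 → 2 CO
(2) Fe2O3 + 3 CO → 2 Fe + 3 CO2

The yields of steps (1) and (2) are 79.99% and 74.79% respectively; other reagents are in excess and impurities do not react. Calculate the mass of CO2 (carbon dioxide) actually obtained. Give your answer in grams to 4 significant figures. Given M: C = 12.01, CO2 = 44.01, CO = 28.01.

863.5 g

Pure C = 711.6 × 0.5535 = 393.87 g.
n(C) = 393.87 / 12.01 = 32.795 mol.
Step 1 (C:CO = 2:2): theoretical n(CO) = 32.795 mol; at 79.99% yield, n(CO) = 26.233 mol.
Step 2 (CO:CO2 = 3:3): theoretical n(CO2) = 26.233 mol, so theoretical mass = 26.233 × 44.01 = 1154.5 g.
At 74.79% yield, actual mass of CO2 = 1154.5 × 0.7479 = 863.46 g.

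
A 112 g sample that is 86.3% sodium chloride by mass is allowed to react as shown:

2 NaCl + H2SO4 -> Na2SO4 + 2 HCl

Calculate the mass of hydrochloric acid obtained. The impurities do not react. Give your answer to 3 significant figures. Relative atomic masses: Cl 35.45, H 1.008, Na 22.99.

60.3 g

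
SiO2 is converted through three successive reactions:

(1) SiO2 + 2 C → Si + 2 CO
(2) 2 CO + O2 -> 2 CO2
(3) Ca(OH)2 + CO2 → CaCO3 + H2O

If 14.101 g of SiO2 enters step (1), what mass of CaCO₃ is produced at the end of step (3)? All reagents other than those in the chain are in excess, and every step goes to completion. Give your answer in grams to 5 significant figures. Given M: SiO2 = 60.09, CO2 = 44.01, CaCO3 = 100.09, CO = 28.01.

n(SiO2) = 14.101 / 60.09 = 0.234665 mol.
Reaction (1): SiO2→CO ratio 1:2 ⇒ n(CO) = 0.469329 mol.
Reaction (2): CO→CO2 ratio 2:2 ⇒ n(CO2) = 0.469329 mol.
Reaction (3): CO2→CaCO3 ratio 1:1 ⇒ n(CaCO3) = 0.469329 mol.
Mass of CaCO3 = 0.469329 × 100.09 = 46.9752 g.

46.975 g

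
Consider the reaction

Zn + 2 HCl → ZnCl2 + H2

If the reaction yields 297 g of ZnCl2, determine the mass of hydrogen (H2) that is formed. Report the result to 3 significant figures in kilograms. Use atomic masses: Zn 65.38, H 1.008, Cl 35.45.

M(ZnCl2) = 65.38 + 2(35.45) = 136.28 g/mol.
M(H2) = 2(1.008) = 2.016 g/mol.
n(ZnCl2) = 297.0 g / 136.28 g/mol = 2.179 mol.
From the equation the ZnCl2:H2 mole ratio is 1:1, so n(H2) = 2.179 × 1/1 = 2.179 mol.
Mass of H2 = 2.179 mol × 2.016 g/mol = 4.394 g.
Converting to kg: 4.394 g = 0.00439 kg.

0.00439 kg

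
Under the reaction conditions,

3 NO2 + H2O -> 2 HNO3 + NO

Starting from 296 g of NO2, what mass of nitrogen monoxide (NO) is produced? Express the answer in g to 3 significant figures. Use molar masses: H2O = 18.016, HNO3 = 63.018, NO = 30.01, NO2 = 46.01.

64.4 g

n(NO2) = 296.0 g / 46.01 g/mol = 6.433 mol.
From the equation the NO2:NO mole ratio is 3:1, so n(NO) = 6.433 × 1/3 = 2.144 mol.
Mass of NO = 2.144 mol × 30.01 g/mol = 64.36 g.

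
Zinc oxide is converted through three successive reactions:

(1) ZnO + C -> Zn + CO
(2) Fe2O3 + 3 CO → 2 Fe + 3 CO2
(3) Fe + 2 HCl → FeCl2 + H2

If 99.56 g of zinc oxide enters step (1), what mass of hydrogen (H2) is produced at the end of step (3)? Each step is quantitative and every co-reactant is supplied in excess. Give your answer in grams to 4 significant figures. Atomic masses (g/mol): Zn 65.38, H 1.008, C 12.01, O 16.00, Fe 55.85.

1.644 g

M(ZnO) = 65.38 + 16.00 = 81.38 g/mol.
M(H2) = 2(1.008) = 2.016 g/mol.
n(ZnO) = 99.56 / 81.38 = 1.2234 mol.
Reaction (1): ZnO→CO ratio 1:1 ⇒ n(CO) = 1.2234 mol.
Reaction (2): CO→Fe ratio 3:2 ⇒ n(Fe) = 0.81560 mol.
Reaction (3): Fe→H2 ratio 1:1 ⇒ n(H2) = 0.81560 mol.
Mass of H2 = 0.81560 × 2.016 = 1.6442 g.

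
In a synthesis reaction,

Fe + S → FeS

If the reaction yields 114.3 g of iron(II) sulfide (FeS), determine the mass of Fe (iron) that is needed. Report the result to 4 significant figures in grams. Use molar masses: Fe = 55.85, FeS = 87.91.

n(FeS) = 114.30 g / 87.91 g/mol = 1.3002 mol.
From the equation the FeS:Fe mole ratio is 1:1, so n(Fe) = 1.3002 × 1/1 = 1.3002 mol.
Mass of Fe = 1.3002 mol × 55.85 g/mol = 72.616 g.

72.62 g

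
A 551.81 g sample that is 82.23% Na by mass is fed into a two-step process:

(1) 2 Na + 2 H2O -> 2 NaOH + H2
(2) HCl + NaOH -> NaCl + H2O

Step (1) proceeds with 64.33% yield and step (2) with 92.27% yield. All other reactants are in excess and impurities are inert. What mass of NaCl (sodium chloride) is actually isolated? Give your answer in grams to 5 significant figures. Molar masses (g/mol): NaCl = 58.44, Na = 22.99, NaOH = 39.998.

684.64 g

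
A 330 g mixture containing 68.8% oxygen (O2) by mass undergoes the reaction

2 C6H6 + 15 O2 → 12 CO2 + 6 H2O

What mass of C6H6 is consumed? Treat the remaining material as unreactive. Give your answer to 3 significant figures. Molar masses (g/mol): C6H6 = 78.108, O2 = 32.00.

73.9 g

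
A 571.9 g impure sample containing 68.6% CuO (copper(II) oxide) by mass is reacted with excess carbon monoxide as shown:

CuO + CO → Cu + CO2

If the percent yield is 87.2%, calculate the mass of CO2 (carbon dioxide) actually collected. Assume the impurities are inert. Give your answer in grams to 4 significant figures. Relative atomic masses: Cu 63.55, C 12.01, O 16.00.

189.3 g

Pure CuO available = 571.9 g × 0.686 = 392.32 g.
M(CuO) = 63.55 + 16.00 = 79.55 g/mol.
M(CO2) = 12.01 + 2(16.00) = 44.01 g/mol.
n(CuO) = 392.32 g / 79.55 g/mol = 4.9318 mol.
From the equation the CuO:CO2 mole ratio is 1:1, so n(CO2) = 4.9318 × 1/1 = 4.9318 mol.
Mass of CO2 = 4.9318 mol × 44.01 g/mol = 217.05 g.
Actual mass collected = 217.05 g × 0.872 = 189.27 g.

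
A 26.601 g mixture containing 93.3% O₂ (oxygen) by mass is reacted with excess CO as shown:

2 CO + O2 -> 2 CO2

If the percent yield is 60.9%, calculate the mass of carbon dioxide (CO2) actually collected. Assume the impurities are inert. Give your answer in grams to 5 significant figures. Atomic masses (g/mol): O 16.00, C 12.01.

Pure O2 available = 26.601 g × 0.933 = 24.8187 g.
M(O2) = 2(16.00) = 32.00 g/mol.
M(CO2) = 12.01 + 2(16.00) = 44.01 g/mol.
n(O2) = 24.8187 g / 32.00 g/mol = 0.775585 mol.
From the equation the O2:CO2 mole ratio is 1:2, so n(CO2) = 0.775585 × 2/1 = 1.55117 mol.
Mass of CO2 = 1.55117 mol × 44.01 g/mol = 68.2670 g.
Actual mass collected = 68.2670 g × 0.609 = 41.5746 g.

41.575 g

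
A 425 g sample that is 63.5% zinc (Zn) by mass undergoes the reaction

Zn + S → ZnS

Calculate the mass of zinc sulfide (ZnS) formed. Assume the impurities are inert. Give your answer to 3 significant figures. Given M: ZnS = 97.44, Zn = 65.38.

402 g

Mass of pure Zn = 425 g × 0.635 = 269.9 g.
n(Zn) = 269.9 g / 65.38 g/mol = 4.128 mol.
From the equation the Zn:ZnS mole ratio is 1:1, so n(ZnS) = 4.128 × 1/1 = 4.128 mol.
Mass of ZnS = 4.128 mol × 97.44 g/mol = 402.2 g.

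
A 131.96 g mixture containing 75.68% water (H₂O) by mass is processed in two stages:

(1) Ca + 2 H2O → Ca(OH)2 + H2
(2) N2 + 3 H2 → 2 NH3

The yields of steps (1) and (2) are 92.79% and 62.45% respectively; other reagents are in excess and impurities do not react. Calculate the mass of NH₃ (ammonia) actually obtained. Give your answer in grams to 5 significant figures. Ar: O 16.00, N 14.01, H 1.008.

Pure H2O = 131.96 × 0.7568 = 99.8673 g.
M(H2O) = 2(1.008) + 16.00 = 18.016 g/mol.
M(NH3) = 14.01 + 3(1.008) = 17.034 g/mol.
n(H2O) = 99.8673 / 18.016 = 5.54326 mol.
Step 1 (H2O:H2 = 2:1): theoretical n(H2) = 2.77163 mol; at 92.79% yield, n(H2) = 2.57179 mol.
Step 2 (H2:NH3 = 3:2): theoretical n(NH3) = 1.71453 mol, so theoretical mass = 1.71453 × 17.034 = 29.2053 g.
At 62.45% yield, actual mass of NH3 = 29.2053 × 0.6245 = 18.2387 g.

18.239 g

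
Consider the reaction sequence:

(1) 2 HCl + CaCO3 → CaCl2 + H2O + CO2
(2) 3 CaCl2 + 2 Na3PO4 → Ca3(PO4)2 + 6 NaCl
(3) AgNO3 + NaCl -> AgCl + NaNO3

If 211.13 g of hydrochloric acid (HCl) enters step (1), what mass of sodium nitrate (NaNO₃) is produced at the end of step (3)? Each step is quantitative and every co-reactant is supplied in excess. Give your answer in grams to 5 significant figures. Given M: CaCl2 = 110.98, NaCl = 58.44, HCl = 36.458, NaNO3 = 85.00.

n(HCl) = 211.13 / 36.458 = 5.79105 mol.
Reaction (1): HCl→CaCl2 ratio 2:1 ⇒ n(CaCl2) = 2.89552 mol.
Reaction (2): CaCl2→NaCl ratio 3:6 ⇒ n(NaCl) = 5.79105 mol.
Reaction (3): NaCl→NaNO3 ratio 1:1 ⇒ n(NaNO3) = 5.79105 mol.
Mass of NaNO3 = 5.79105 × 85.00 = 492.239 g.

492.24 g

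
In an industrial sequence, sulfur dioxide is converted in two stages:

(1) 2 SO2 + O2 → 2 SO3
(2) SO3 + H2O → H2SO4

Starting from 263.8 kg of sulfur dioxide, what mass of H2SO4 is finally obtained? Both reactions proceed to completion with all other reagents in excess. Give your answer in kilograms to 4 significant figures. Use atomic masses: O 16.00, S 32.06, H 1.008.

M(SO2) = 32.06 + 2(16.00) = 64.06 g/mol.
M(H2SO4) = 2(1.008) + 32.06 + 4(16.00) = 98.076 g/mol.
263.8 kg = 263800 g.
n(SO2) = 263800 / 64.06 = 4118.0 mol.
Step 1 gives a 2:2 ratio of SO2 to SO3, so n(SO3) = 4118.0 mol.
In step 2 the SO3:H2SO4 ratio is 1:1, so n(H2SO4) = 4118.0 mol.
Mass of H2SO4 = 4118.0 × 98.076 = 403880 g = 403.9 kg.

403.9 kg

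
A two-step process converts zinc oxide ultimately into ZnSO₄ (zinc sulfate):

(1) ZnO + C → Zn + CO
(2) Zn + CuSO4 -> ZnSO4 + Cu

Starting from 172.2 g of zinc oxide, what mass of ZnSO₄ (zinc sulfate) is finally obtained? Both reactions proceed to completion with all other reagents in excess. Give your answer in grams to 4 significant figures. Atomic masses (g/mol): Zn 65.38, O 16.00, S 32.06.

M(ZnO) = 65.38 + 16.00 = 81.38 g/mol.
M(ZnSO4) = 65.38 + 32.06 + 4(16.00) = 161.44 g/mol.
n(ZnO) = 172.20 / 81.38 = 2.1160 mol.
Step 1 gives a 1:1 ratio of ZnO to Zn, so n(Zn) = 2.1160 mol.
In step 2 the Zn:ZnSO4 ratio is 1:1, so n(ZnSO4) = 2.1160 mol.
Mass of ZnSO4 = 2.1160 × 161.44 = 341.61 g.

341.6 g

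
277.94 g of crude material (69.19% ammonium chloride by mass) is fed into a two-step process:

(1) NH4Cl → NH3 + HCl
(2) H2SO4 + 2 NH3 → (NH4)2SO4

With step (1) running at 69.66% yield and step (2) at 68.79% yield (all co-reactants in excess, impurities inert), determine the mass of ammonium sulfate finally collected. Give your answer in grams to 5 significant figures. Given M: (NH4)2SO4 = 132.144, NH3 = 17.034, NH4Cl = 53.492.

Pure NH4Cl = 277.94 × 0.6919 = 192.307 g.
n(NH4Cl) = 192.307 / 53.492 = 3.59506 mol.
Step 1 (NH4Cl:NH3 = 1:1): theoretical n(NH3) = 3.59506 mol; at 69.66% yield, n(NH3) = 2.50432 mol.
Step 2 (NH3:(NH4)2SO4 = 2:1): theoretical n((NH4)2SO4) = 1.25216 mol, so theoretical mass = 1.25216 × 132.144 = 165.465 g.
At 68.79% yield, actual mass of (NH4)2SO4 = 165.465 × 0.6879 = 113.823 g.

113.82 g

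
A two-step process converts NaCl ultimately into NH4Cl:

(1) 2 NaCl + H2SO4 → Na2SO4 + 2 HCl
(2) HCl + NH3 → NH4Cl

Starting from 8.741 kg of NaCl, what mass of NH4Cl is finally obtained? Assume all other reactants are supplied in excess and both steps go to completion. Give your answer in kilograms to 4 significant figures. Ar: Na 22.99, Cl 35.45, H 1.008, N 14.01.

8.001 kg

M(NaCl) = 22.99 + 35.45 = 58.44 g/mol.
M(NH4Cl) = 14.01 + 4(1.008) + 35.45 = 53.492 g/mol.
8.741 kg = 8741.0 g.
n(NaCl) = 8741.0 / 58.44 = 149.57 mol.
Step 1 gives a 2:2 ratio of NaCl to HCl, so n(HCl) = 149.57 mol.
In step 2 the HCl:NH4Cl ratio is 1:1, so n(NH4Cl) = 149.57 mol.
Mass of NH4Cl = 149.57 × 53.492 = 8000.9 g = 8.001 kg.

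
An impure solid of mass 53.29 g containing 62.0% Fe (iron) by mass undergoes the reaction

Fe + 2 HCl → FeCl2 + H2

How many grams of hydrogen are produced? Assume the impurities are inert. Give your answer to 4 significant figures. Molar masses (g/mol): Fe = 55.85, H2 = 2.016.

Mass of pure Fe = 53.29 g × 0.620 = 33.040 g.
n(Fe) = 33.040 g / 55.85 g/mol = 0.59158 mol.
From the equation the Fe:H2 mole ratio is 1:1, so n(H2) = 0.59158 × 1/1 = 0.59158 mol.
Mass of H2 = 0.59158 mol × 2.016 g/mol = 1.1926 g.

1.193 g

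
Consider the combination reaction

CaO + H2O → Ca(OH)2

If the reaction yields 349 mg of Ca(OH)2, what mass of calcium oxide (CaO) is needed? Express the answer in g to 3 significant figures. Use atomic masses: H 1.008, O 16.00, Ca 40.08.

M(Ca(OH)2) = 40.08 + 2(16.00) + 2(1.008) = 74.096 g/mol.
M(CaO) = 40.08 + 16.00 = 56.08 g/mol.
Convert: 349 mg = 0.3490 g.
n(Ca(OH)2) = 0.3490 g / 74.096 g/mol = 0.004710 mol.
From the equation the Ca(OH)2:CaO mole ratio is 1:1, so n(CaO) = 0.004710 × 1/1 = 0.004710 mol.
Mass of CaO = 0.004710 mol × 56.08 g/mol = 0.2641 g.

0.264 g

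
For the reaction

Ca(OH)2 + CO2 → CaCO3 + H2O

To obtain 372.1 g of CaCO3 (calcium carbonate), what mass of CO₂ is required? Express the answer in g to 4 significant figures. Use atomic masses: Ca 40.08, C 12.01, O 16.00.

163.6 g

M(CaCO3) = 40.08 + 12.01 + 3(16.00) = 100.09 g/mol.
M(CO2) = 12.01 + 2(16.00) = 44.01 g/mol.
n(CaCO3) = 372.10 g / 100.09 g/mol = 3.7177 mol.
From the equation the CaCO3:CO2 mole ratio is 1:1, so n(CO2) = 3.7177 × 1/1 = 3.7177 mol.
Mass of CO2 = 3.7177 mol × 44.01 g/mol = 163.61 g.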